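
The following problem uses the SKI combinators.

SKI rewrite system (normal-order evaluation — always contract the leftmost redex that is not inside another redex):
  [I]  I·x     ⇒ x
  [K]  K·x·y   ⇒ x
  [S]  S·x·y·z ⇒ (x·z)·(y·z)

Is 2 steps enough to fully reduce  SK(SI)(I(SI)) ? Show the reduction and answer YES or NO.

  start: SK(SI)(I(SI))
  step 1: K(I(SI))(SI(I(SI)))
  step 2: I(SI)

Answer: NO — after 2 steps the term is I(SI), not yet normal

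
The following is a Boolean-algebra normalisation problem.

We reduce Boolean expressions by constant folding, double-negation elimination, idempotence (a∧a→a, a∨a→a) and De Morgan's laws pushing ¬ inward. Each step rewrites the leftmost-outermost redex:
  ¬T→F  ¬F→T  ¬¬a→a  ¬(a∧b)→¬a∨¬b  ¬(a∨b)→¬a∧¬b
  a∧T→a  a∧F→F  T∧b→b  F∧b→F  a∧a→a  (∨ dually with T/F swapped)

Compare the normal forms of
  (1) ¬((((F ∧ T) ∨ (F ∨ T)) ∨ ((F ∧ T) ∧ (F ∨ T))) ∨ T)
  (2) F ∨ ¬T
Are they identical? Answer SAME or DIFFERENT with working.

Term A:
  start: ¬((((F ∧ T) ∨ (F ∨ T)) ∨ ((F ∧ T) ∧ (F ∨ T))) ∨ T)
  →1  ¬(((F ∧ T) ∨ (F ∨ T)) ∨ ((F ∧ T) ∧ (F ∨ T))) ∧ ¬T
  →2  (¬((F ∧ T) ∨ (F ∨ T)) ∧ ¬((F ∧ T) ∧ (F ∨ T))) ∧ ¬T
  →3  ((¬(F ∧ T) ∧ ¬(F ∨ T)) ∧ ¬((F ∧ T) ∧ (F ∨ T))) ∧ ¬T
  →4  (((¬F ∨ ¬T) ∧ ¬(F ∨ T)) ∧ ¬((F ∧ T) ∧ (F ∨ T))) ∧ ¬T
  →5  (((T ∨ ¬T) ∧ ¬(F ∨ T)) ∧ ¬((F ∧ T) ∧ (F ∨ T))) ∧ ¬T
  →6  ((T ∧ ¬(F ∨ T)) ∧ ¬((F ∧ T) ∧ (F ∨ T))) ∧ ¬T
  →7  (¬(F ∨ T) ∧ ¬((F ∧ T) ∧ (F ∨ T))) ∧ ¬T
  →8  ((¬F ∧ ¬T) ∧ ¬((F ∧ T) ∧ (F ∨ T))) ∧ ¬T
  →9  ((T ∧ ¬T) ∧ ¬((F ∧ T) ∧ (F ∨ T))) ∧ ¬T
  →10  (¬T ∧ ¬((F ∧ T) ∧ (F ∨ T))) ∧ ¬T
  →11  (F ∧ ¬((F ∧ T) ∧ (F ∨ T))) ∧ ¬T
  →12  F ∧ ¬T
  →13  F

Term B:
  start: F ∨ ¬T
  →1  ¬T
  →2  F

Answer: SAME — A ⇓ F, B ⇓ F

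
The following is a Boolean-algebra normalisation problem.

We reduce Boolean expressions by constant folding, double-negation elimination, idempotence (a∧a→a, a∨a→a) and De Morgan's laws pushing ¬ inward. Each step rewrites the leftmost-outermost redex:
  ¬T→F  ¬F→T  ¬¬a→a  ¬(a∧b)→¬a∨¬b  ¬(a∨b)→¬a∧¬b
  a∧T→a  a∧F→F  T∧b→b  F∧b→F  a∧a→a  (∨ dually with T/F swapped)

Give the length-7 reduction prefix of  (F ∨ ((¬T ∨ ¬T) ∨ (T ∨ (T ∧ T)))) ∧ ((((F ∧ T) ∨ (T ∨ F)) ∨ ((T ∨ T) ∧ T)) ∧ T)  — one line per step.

  start: (F ∨ ((¬T ∨ ¬T) ∨ (T ∨ (T ∧ T)))) ∧ ((((F ∧ T) ∨ (T ∨ F)) ∨ ((T ∨ T) ∧ T)) ∧ T)
  step 1: ((¬T ∨ ¬T) ∨ (T ∨ (T ∧ T))) ∧ ((((F ∧ T) ∨ (T ∨ F)) ∨ ((T ∨ T) ∧ T)) ∧ T)
  step 2: (¬T ∨ (T ∨ (T ∧ T))) ∧ ((((F ∧ T) ∨ (T ∨ F)) ∨ ((T ∨ T) ∧ T)) ∧ T)
  step 3: (F ∨ (T ∨ (T ∧ T))) ∧ ((((F ∧ T) ∨ (T ∨ F)) ∨ ((T ∨ T) ∧ T)) ∧ T)
  step 4: (T ∨ (T ∧ T)) ∧ ((((F ∧ T) ∨ (T ∨ F)) ∨ ((T ∨ T) ∧ T)) ∧ T)
  step 5: T ∧ ((((F ∧ T) ∨ (T ∨ F)) ∨ ((T ∨ T) ∧ T)) ∧ T)
  step 6: (((F ∧ T) ∨ (T ∨ F)) ∨ ((T ∨ T) ∧ T)) ∧ T
  step 7: ((F ∧ T) ∨ (T ∨ F)) ∨ ((T ∨ T) ∧ T)

Answer: after 7 steps: ((F ∧ T) ∨ (T ∨ F)) ∨ ((T ∨ T) ∧ T)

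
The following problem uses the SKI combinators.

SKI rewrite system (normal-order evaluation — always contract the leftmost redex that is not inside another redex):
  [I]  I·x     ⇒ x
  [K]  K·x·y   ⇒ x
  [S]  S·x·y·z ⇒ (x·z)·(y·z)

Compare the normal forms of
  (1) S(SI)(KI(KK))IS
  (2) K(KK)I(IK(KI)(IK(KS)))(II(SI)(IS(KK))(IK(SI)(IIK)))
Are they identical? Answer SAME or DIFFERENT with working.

Term A:
  start: S(SI)(KI(KK))IS
  [1] SII(KI(KK)I)S
  [2] I(KI(KK)I)(I(KI(KK)I))S
  [3] KI(KK)I(I(KI(KK)I))S
  [4] II(I(KI(KK)I))S
  [5] I(I(KI(KK)I))S
  [6] I(KI(KK)I)S
  [7] KI(KK)IS
  [8] IIS
  [9] IS
  [10] S

Term B:
  start: K(KK)I(IK(KI)(IK(KS)))(II(SI)(IS(KK))(IK(SI)(IIK)))
  [1] KK(IK(KI)(IK(KS)))(II(SI)(IS(KK))(IK(SI)(IIK)))
  [2] K(II(SI)(IS(KK))(IK(SI)(IIK)))
  [3] K(I(SI)(IS(KK))(IK(SI)(IIK)))
  [4] K(SI(IS(KK))(IK(SI)(IIK)))
  [5] K(I(IK(SI)(IIK))(IS(KK)(IK(SI)(IIK))))
  [6] K(IK(SI)(IIK)(IS(KK)(IK(SI)(IIK))))
  [7] K(K(SI)(IIK)(IS(KK)(IK(SI)(IIK))))
  [8] K(SI(IS(KK)(IK(SI)(IIK))))
  [9] K(SI(S(KK)(IK(SI)(IIK))))
  [10] K(SI(S(KK)(K(SI)(IIK))))
  [11] K(SI(S(KK)(SI)))

Answer: DIFFERENT — A ⇓ S, B ⇓ K(SI(S(KK)(SI)))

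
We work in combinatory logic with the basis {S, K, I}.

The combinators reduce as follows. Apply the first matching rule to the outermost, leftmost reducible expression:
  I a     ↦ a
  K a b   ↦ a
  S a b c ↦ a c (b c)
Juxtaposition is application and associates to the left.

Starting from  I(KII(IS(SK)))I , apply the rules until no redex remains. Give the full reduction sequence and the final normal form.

Answer: normal form = S(SK)I  (in 4 steps)

Working:
  start: I(KII(IS(SK)))I
  step 1: KII(IS(SK))I
  step 2: I(IS(SK))I
  step 3: IS(SK)I
  step 4: S(SK)I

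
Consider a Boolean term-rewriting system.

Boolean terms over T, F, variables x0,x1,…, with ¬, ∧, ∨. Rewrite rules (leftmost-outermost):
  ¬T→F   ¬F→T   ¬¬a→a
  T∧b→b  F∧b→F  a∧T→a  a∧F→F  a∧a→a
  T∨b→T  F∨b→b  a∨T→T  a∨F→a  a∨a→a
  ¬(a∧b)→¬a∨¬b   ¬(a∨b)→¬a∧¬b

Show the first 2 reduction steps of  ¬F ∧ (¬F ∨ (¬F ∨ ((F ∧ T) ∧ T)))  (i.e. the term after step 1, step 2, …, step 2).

  start: ¬F ∧ (¬F ∨ (¬F ∨ ((F ∧ T) ∧ T)))
  →1  T ∧ (¬F ∨ (¬F ∨ ((F ∧ T) ∧ T)))
  →2  ¬F ∨ (¬F ∨ ((F ∧ T) ∧ T))

Answer: after 2 steps: ¬F ∨ (¬F ∨ ((F ∧ T) ∧ T))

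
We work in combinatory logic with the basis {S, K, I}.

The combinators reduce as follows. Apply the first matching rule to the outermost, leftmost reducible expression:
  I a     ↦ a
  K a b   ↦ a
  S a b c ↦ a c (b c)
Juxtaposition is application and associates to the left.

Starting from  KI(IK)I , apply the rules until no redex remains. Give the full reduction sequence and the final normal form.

  start: KI(IK)I
  [1] II
  [2] I

Answer: normal form = I  (in 2 steps)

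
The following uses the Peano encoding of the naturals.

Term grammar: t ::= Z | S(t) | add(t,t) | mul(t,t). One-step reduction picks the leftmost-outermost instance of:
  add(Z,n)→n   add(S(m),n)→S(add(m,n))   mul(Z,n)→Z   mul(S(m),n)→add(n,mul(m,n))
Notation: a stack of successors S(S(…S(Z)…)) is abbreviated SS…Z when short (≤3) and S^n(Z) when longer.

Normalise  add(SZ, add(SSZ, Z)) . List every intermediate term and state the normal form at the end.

Answer: normal form = SSSZ  (in 5 steps)

Reduction:
  start: add(SZ, add(SSZ, Z))
  →1  S(add(Z, add(SSZ, Z)))
  →2  S(add(SSZ, Z))
  →3  S(S(add(SZ, Z)))
  →4  S(S(S(add(Z, Z))))
  →5  SSSZ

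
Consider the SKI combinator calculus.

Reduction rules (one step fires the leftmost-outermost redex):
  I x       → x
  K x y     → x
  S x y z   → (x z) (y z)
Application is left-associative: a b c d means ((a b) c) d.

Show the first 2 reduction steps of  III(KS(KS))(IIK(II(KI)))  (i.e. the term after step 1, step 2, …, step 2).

  start: III(KS(KS))(IIK(II(KI)))
  [1] II(KS(KS))(IIK(II(KI)))
  [2] I(KS(KS))(IIK(II(KI)))

Answer: after 2 steps: I(KS(KS))(IIK(II(KI)))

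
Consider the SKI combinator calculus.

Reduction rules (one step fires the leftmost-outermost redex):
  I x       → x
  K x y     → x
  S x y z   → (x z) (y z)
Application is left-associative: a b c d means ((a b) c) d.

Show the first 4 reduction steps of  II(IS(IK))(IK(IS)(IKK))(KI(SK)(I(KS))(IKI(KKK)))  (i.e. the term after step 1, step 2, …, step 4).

Answer: after 4 steps: IK(KI(SK)(I(KS))(IKI(KKK)))(IK(IS)(IKK)(KI(SK)(I(KS))(IKI(KKK))))

Derivation:
  start: II(IS(IK))(IK(IS)(IKK))(KI(SK)(I(KS))(IKI(KKK)))
  [1] I(IS(IK))(IK(IS)(IKK))(KI(SK)(I(KS))(IKI(KKK)))
  [2] IS(IK)(IK(IS)(IKK))(KI(SK)(I(KS))(IKI(KKK)))
  [3] S(IK)(IK(IS)(IKK))(KI(SK)(I(KS))(IKI(KKK)))
  [4] IK(KI(SK)(I(KS))(IKI(KKK)))(IK(IS)(IKK)(KI(SK)(I(KS))(IKI(KKK))))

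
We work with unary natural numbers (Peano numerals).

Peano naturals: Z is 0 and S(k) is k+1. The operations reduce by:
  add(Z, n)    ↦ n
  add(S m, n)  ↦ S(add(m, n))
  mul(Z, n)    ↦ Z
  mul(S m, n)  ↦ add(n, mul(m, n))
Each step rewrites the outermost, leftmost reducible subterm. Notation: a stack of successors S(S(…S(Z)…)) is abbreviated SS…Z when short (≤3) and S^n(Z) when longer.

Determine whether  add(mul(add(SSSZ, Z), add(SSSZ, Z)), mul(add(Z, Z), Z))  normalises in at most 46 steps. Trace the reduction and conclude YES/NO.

Answer: YES — reaches normal form S^9(Z) in 44 ≤ 46 steps

Reduction:
  start: add(mul(add(SSSZ, Z), add(SSSZ, Z)), mul(add(Z, Z), Z))
  →1  add(mul(S(add(SSZ, Z)), add(SSSZ, Z)), mul(add(Z, Z), Z))
  →2  add(add(add(SSSZ, Z), mul(add(SSZ, Z), add(SSSZ, Z))), mul(add(Z, Z), Z))
  →3  add(add(S(add(SSZ, Z)), mul(add(SSZ, Z), add(SSSZ, Z))), mul(add(Z, Z), Z))
  →4  add(S(add(add(SSZ, Z), mul(add(SSZ, Z), add(SSSZ, Z)))), mul(add(Z, Z), Z))
  →5  S(add(add(add(SSZ, Z), mul(add(SSZ, Z), add(SSSZ, Z))), mul(add(Z, Z), Z)))
  →6  S(add(add(S(add(SZ, Z)), mul(add(SSZ, Z), add(SSSZ, Z))), mul(add(Z, Z), Z)))
  →7  S(add(S(add(add(SZ, Z), mul(add(SSZ, Z), add(SSSZ, Z)))), mul(add(Z, Z), Z)))
  →8  S(S(add(add(add(SZ, Z), mul(add(SSZ, Z), add(SSSZ, Z))), mul(add(Z, Z), Z))))
  →9  S(S(add(add(S(add(Z, Z)), mul(add(SSZ, Z), add(SSSZ, Z))), mul(add(Z, Z), Z))))
  →10  S(S(add(S(add(add(Z, Z), mul(add(SSZ, Z), add(SSSZ, Z)))), mul(add(Z, Z), Z))))
  →11  S(S(S(add(add(add(Z, Z), mul(add(SSZ, Z), add(SSSZ, Z))), mul(add(Z, Z), Z)))))
  →12  S(S(S(add(add(Z, mul(add(SSZ, Z), add(SSSZ, Z))), mul(add(Z, Z), Z)))))
  →13  S(S(S(add(mul(add(SSZ, Z), add(SSSZ, Z)), mul(add(Z, Z), Z)))))
  →14  S(S(S(add(mul(S(add(SZ, Z)), add(SSSZ, Z)), mul(add(Z, Z), Z)))))
  →15  S(S(S(add(add(add(SSSZ, Z), mul(add(SZ, Z), add(SSSZ, Z))), mul(add(Z, Z), Z)))))
  →16  S(S(S(add(add(S(add(SSZ, Z)), mul(add(SZ, Z), add(SSSZ, Z))), mul(add(Z, Z), Z)))))
  →17  S(S(S(add(S(add(add(SSZ, Z), mul(add(SZ, Z), add(SSSZ, Z)))), mul(add(Z, Z), Z)))))
  →18  S(S(S(S(add(add(add(SSZ, Z), mul(add(SZ, Z), add(SSSZ, Z))), mul(add(Z, Z), Z))))))
  →19  S(S(S(S(add(add(S(add(SZ, Z)), mul(add(SZ, Z), add(SSSZ, Z))), mul(add(Z, Z), Z))))))
  →20  S(S(S(S(add(S(add(add(SZ, Z), mul(add(SZ, Z), add(SSSZ, Z)))), mul(add(Z, Z), Z))))))
  →21  S(S(S(S(S(add(add(add(SZ, Z), mul(add(SZ, Z), add(SSSZ, Z))), mul(add(Z, Z), Z)))))))
  →22  S(S(S(S(S(add(add(S(add(Z, Z)), mul(add(SZ, Z), add(SSSZ, Z))), mul(add(Z, Z), Z)))))))
  →23  S(S(S(S(S(add(S(add(add(Z, Z), mul(add(SZ, Z), add(SSSZ, Z)))), mul(add(Z, Z), Z)))))))
  →24  S(S(S(S(S(S(add(add(add(Z, Z), mul(add(SZ, Z), add(SSSZ, Z))), mul(add(Z, Z), Z))))))))
  →25  S(S(S(S(S(S(add(add(Z, mul(add(SZ, Z), add(SSSZ, Z))), mul(add(Z, Z), Z))))))))
  →26  S(S(S(S(S(S(add(mul(add(SZ, Z), add(SSSZ, Z)), mul(add(Z, Z), Z))))))))
  →27  S(S(S(S(S(S(add(mul(S(add(Z, Z)), add(SSSZ, Z)), mul(add(Z, Z), Z))))))))
  →28  S(S(S(S(S(S(add(add(add(SSSZ, Z), mul(add(Z, Z), add(SSSZ, Z))), mul(add(Z, Z), Z))))))))
  →29  S(S(S(S(S(S(add(add(S(add(SSZ, Z)), mul(add(Z, Z), add(SSSZ, Z))), mul(add(Z, Z), Z))))))))
  →30  S(S(S(S(S(S(add(S(add(add(SSZ, Z), mul(add(Z, Z), add(SSSZ, Z)))), mul(add(Z, Z), Z))))))))
  →31  S(S(S(S(S(S(S(add(add(add(SSZ, Z), mul(add(Z, Z), add(SSSZ, Z))), mul(add(Z, Z), Z)))))))))
  →32  S(S(S(S(S(S(S(add(add(S(add(SZ, Z)), mul(add(Z, Z), add(SSSZ, Z))), mul(add(Z, Z), Z)))))))))
  →33  S(S(S(S(S(S(S(add(S(add(add(SZ, Z), mul(add(Z, Z), add(SSSZ, Z)))), mul(add(Z, Z), Z)))))))))
  →34  S(S(S(S(S(S(S(S(add(add(add(SZ, Z), mul(add(Z, Z), add(SSSZ, Z))), mul(add(Z, Z), Z))))))))))
  →35  S(S(S(S(S(S(S(S(add(add(S(add(Z, Z)), mul(add(Z, Z), add(SSSZ, Z))), mul(add(Z, Z), Z))))))))))
  →36  S(S(S(S(S(S(S(S(add(S(add(add(Z, Z), mul(add(Z, Z), add(SSSZ, Z)))), mul(add(Z, Z), Z))))))))))
  →37  S(S(S(S(S(S(S(S(S(add(add(add(Z, Z), mul(add(Z, Z), add(SSSZ, Z))), mul(add(Z, Z), Z)))))))))))
  →38  S(S(S(S(S(S(S(S(S(add(add(Z, mul(add(Z, Z), add(SSSZ, Z))), mul(add(Z, Z), Z)))))))))))
  →39  S(S(S(S(S(S(S(S(S(add(mul(add(Z, Z), add(SSSZ, Z)), mul(add(Z, Z), Z)))))))))))
  →40  S(S(S(S(S(S(S(S(S(add(mul(Z, add(SSSZ, Z)), mul(add(Z, Z), Z)))))))))))
  →41  S(S(S(S(S(S(S(S(S(add(Z, mul(add(Z, Z), Z)))))))))))
  →42  S(S(S(S(S(S(S(S(S(mul(add(Z, Z), Z))))))))))
  →43  S(S(S(S(S(S(S(S(S(mul(Z, Z))))))))))
  →44  S^9(Z)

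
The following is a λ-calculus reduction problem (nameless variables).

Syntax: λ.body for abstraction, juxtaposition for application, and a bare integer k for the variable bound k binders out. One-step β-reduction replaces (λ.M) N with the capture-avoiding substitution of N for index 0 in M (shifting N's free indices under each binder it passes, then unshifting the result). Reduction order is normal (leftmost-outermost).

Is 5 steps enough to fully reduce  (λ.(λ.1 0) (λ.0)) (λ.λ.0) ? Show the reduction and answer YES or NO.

Answer: YES — reaches normal form λ.0 in 3 ≤ 5 steps

Derivation:
  start: (λ.(λ.1 0) (λ.0)) (λ.λ.0)
  [1] (λ.(λ.λ.0) 0) (λ.0)
  [2] (λ.λ.0) (λ.0)
  [3] λ.0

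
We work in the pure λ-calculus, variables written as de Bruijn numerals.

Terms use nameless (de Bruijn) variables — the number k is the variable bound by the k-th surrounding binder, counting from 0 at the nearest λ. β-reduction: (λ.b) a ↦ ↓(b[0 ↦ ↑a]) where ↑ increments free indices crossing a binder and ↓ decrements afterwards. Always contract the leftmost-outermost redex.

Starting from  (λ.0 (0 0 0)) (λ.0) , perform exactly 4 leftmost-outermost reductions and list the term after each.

  start: (λ.0 (0 0 0)) (λ.0)
  [1] (λ.0) ((λ.0) (λ.0) (λ.0))
  [2] (λ.0) (λ.0) (λ.0)
  [3] (λ.0) (λ.0)
  [4] λ.0

Answer: after 4 steps: λ.0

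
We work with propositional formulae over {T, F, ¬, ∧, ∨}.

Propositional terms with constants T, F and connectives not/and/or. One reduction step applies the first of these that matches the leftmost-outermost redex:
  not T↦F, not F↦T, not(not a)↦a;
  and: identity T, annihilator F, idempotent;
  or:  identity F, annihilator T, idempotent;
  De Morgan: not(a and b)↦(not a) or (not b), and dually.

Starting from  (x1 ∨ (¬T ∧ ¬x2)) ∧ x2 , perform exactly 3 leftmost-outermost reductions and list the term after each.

  start: (x1 ∨ (¬T ∧ ¬x2)) ∧ x2
  [1] (x1 ∨ (F ∧ ¬x2)) ∧ x2
  [2] (x1 ∨ F) ∧ x2
  [3] x1 ∧ x2

Answer: after 3 steps: x1 ∧ x2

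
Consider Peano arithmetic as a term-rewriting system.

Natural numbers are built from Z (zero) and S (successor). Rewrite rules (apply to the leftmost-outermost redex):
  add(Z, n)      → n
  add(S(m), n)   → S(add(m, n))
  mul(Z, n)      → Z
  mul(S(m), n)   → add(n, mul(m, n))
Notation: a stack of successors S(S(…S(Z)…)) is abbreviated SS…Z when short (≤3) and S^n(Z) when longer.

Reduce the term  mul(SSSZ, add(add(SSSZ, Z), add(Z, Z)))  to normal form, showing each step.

  start: mul(SSSZ, add(add(SSSZ, Z), add(Z, Z)))
  [1] add(add(add(SSSZ, Z), add(Z, Z)), mul(SSZ, add(add(SSSZ, Z), add(Z, Z))))
  [2] add(add(S(add(SSZ, Z)), add(Z, Z)), mul(SSZ, add(add(SSSZ, Z), add(Z, Z))))
  [3] add(S(add(add(SSZ, Z), add(Z, Z))), mul(SSZ, add(add(SSSZ, Z), add(Z, Z))))
  [4] S(add(add(add(SSZ, Z), add(Z, Z)), mul(SSZ, add(add(SSSZ, Z), add(Z, Z)))))
  [5] S(add(add(S(add(SZ, Z)), add(Z, Z)), mul(SSZ, add(add(SSSZ, Z), add(Z, Z)))))
  [6] S(add(S(add(add(SZ, Z), add(Z, Z))), mul(SSZ, add(add(SSSZ, Z), add(Z, Z)))))
  [7] S(S(add(add(add(SZ, Z), add(Z, Z)), mul(SSZ, add(add(SSSZ, Z), add(Z, Z))))))
  [8] S(S(add(add(S(add(Z, Z)), add(Z, Z)), mul(SSZ, add(add(SSSZ, Z), add(Z, Z))))))
  [9] S(S(add(S(add(add(Z, Z), add(Z, Z))), mul(SSZ, add(add(SSSZ, Z), add(Z, Z))))))
  [10] S(S(S(add(add(add(Z, Z), add(Z, Z)), mul(SSZ, add(add(SSSZ, Z), add(Z, Z)))))))
  [11] S(S(S(add(add(Z, add(Z, Z)), mul(SSZ, add(add(SSSZ, Z), add(Z, Z)))))))
  [12] S(S(S(add(add(Z, Z), mul(SSZ, add(add(SSSZ, Z), add(Z, Z)))))))
  [13] S(S(S(add(Z, mul(SSZ, add(add(SSSZ, Z), add(Z, Z)))))))
  [14] S(S(S(mul(SSZ, add(add(SSSZ, Z), add(Z, Z))))))
  [15] S(S(S(add(add(add(SSSZ, Z), add(Z, Z)), mul(SZ, add(add(SSSZ, Z), add(Z, Z)))))))
  [16] S(S(S(add(add(S(add(SSZ, Z)), add(Z, Z)), mul(SZ, add(add(SSSZ, Z), add(Z, Z)))))))
  [17] S(S(S(add(S(add(add(SSZ, Z), add(Z, Z))), mul(SZ, add(add(SSSZ, Z), add(Z, Z)))))))
  [18] S(S(S(S(add(add(add(SSZ, Z), add(Z, Z)), mul(SZ, add(add(SSSZ, Z), add(Z, Z))))))))
  [19] S(S(S(S(add(add(S(add(SZ, Z)), add(Z, Z)), mul(SZ, add(add(SSSZ, Z), add(Z, Z))))))))
  [20] S(S(S(S(add(S(add(add(SZ, Z), add(Z, Z))), mul(SZ, add(add(SSSZ, Z), add(Z, Z))))))))
  [21] S(S(S(S(S(add(add(add(SZ, Z), add(Z, Z)), mul(SZ, add(add(SSSZ, Z), add(Z, Z)))))))))
  [22] S(S(S(S(S(add(add(S(add(Z, Z)), add(Z, Z)), mul(SZ, add(add(SSSZ, Z), add(Z, Z)))))))))
  [23] S(S(S(S(S(add(S(add(add(Z, Z), add(Z, Z))), mul(SZ, add(add(SSSZ, Z), add(Z, Z)))))))))
  [24] S(S(S(S(S(S(add(add(add(Z, Z), add(Z, Z)), mul(SZ, add(add(SSSZ, Z), add(Z, Z))))))))))
  [25] S(S(S(S(S(S(add(add(Z, add(Z, Z)), mul(SZ, add(add(SSSZ, Z), add(Z, Z))))))))))
  [26] S(S(S(S(S(S(add(add(Z, Z), mul(SZ, add(add(SSSZ, Z), add(Z, Z))))))))))
  [27] S(S(S(S(S(S(add(Z, mul(SZ, add(add(SSSZ, Z), add(Z, Z))))))))))
  [28] S(S(S(S(S(S(mul(SZ, add(add(SSSZ, Z), add(Z, Z)))))))))
  [29] S(S(S(S(S(S(add(add(add(SSSZ, Z), add(Z, Z)), mul(Z, add(add(SSSZ, Z), add(Z, Z))))))))))
  [30] S(S(S(S(S(S(add(add(S(add(SSZ, Z)), add(Z, Z)), mul(Z, add(add(SSSZ, Z), add(Z, Z))))))))))
  [31] S(S(S(S(S(S(add(S(add(add(SSZ, Z), add(Z, Z))), mul(Z, add(add(SSSZ, Z), add(Z, Z))))))))))
  [32] S(S(S(S(S(S(S(add(add(add(SSZ, Z), add(Z, Z)), mul(Z, add(add(SSSZ, Z), add(Z, Z)))))))))))
  [33] S(S(S(S(S(S(S(add(add(S(add(SZ, Z)), add(Z, Z)), mul(Z, add(add(SSSZ, Z), add(Z, Z)))))))))))
  [34] S(S(S(S(S(S(S(add(S(add(add(SZ, Z), add(Z, Z))), mul(Z, add(add(SSSZ, Z), add(Z, Z)))))))))))
  [35] S(S(S(S(S(S(S(S(add(add(add(SZ, Z), add(Z, Z)), mul(Z, add(add(SSSZ, Z), add(Z, Z))))))))))))
  [36] S(S(S(S(S(S(S(S(add(add(S(add(Z, Z)), add(Z, Z)), mul(Z, add(add(SSSZ, Z), add(Z, Z))))))))))))
  [37] S(S(S(S(S(S(S(S(add(S(add(add(Z, Z), add(Z, Z))), mul(Z, add(add(SSSZ, Z), add(Z, Z))))))))))))
  [38] S(S(S(S(S(S(S(S(S(add(add(add(Z, Z), add(Z, Z)), mul(Z, add(add(SSSZ, Z), add(Z, Z)))))))))))))
  [39] S(S(S(S(S(S(S(S(S(add(add(Z, add(Z, Z)), mul(Z, add(add(SSSZ, Z), add(Z, Z)))))))))))))
  [40] S(S(S(S(S(S(S(S(S(add(add(Z, Z), mul(Z, add(add(SSSZ, Z), add(Z, Z)))))))))))))
  [41] S(S(S(S(S(S(S(S(S(add(Z, mul(Z, add(add(SSSZ, Z), add(Z, Z)))))))))))))
  [42] S(S(S(S(S(S(S(S(S(mul(Z, add(add(SSSZ, Z), add(Z, Z))))))))))))
  [43] S^9(Z)

Answer: normal form = S^9(Z)  (in 43 steps)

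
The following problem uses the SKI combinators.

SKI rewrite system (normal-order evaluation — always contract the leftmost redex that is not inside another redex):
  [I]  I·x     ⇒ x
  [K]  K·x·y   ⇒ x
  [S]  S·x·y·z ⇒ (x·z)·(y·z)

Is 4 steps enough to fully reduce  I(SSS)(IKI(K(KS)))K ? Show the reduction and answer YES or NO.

Answer: NO — after 4 steps the term is KI(K(KS))K(S(IKI(K(KS)))K), not yet normal

Reduction:
  start: I(SSS)(IKI(K(KS)))K
  →1  SSS(IKI(K(KS)))K
  →2  S(IKI(K(KS)))(S(IKI(K(KS))))K
  →3  IKI(K(KS))K(S(IKI(K(KS)))K)
  →4  KI(K(KS))K(S(IKI(K(KS)))K)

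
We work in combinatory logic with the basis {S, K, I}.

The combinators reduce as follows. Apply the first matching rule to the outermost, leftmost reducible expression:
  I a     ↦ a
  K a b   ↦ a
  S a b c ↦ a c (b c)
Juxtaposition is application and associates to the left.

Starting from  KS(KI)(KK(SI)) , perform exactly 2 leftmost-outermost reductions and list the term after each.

  start: KS(KI)(KK(SI))
  [1] S(KK(SI))
  [2] SK

Answer: after 2 steps: SK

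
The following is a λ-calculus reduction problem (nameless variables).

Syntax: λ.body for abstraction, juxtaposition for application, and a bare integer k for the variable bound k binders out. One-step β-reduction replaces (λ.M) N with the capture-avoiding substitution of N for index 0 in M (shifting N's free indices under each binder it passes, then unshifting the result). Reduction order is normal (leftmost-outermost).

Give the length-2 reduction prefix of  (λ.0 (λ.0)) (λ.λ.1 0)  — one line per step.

Answer: after 2 steps: λ.(λ.0) 0

Reduction:
  start: (λ.0 (λ.0)) (λ.λ.1 0)
  →1  (λ.λ.1 0) (λ.0)
  →2  λ.(λ.0) 0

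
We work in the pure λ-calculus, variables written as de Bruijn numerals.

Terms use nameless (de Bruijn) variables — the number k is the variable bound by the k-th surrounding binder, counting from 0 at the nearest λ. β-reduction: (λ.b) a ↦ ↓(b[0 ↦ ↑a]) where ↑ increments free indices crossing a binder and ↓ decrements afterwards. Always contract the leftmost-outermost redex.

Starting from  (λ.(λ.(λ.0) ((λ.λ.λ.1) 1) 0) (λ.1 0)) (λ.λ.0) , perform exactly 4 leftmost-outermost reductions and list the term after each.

Answer: after 4 steps: (λ.λ.1) (λ.(λ.λ.0) 0)

Derivation:
  start: (λ.(λ.(λ.0) ((λ.λ.λ.1) 1) 0) (λ.1 0)) (λ.λ.0)
  step 1: (λ.(λ.0) ((λ.λ.λ.1) (λ.λ.0)) 0) (λ.(λ.λ.0) 0)
  step 2: (λ.0) ((λ.λ.λ.1) (λ.λ.0)) (λ.(λ.λ.0) 0)
  step 3: (λ.λ.λ.1) (λ.λ.0) (λ.(λ.λ.0) 0)
  step 4: (λ.λ.1) (λ.(λ.λ.0) 0)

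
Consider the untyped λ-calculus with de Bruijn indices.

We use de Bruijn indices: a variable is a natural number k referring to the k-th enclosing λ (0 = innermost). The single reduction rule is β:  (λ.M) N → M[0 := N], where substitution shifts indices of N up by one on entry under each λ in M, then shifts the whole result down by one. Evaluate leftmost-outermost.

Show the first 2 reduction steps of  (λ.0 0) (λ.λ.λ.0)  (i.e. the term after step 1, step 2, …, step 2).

Answer: after 2 steps: λ.λ.0

Reduction:
  start: (λ.0 0) (λ.λ.λ.0)
  [1] (λ.λ.λ.0) (λ.λ.λ.0)
  [2] λ.λ.0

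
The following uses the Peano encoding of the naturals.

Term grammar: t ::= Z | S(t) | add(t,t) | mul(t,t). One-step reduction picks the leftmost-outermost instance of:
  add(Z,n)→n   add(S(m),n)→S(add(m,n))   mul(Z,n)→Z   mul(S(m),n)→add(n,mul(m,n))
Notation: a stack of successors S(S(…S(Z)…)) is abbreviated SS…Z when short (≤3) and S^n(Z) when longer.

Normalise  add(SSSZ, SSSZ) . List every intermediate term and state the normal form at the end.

Answer: normal form = S^6(Z)  (in 4 steps)

Working:
  start: add(SSSZ, SSSZ)
  →1  S(add(SSZ, SSSZ))
  →2  S(S(add(SZ, SSSZ)))
  →3  S(S(S(add(Z, SSSZ))))
  →4  S^6(Z)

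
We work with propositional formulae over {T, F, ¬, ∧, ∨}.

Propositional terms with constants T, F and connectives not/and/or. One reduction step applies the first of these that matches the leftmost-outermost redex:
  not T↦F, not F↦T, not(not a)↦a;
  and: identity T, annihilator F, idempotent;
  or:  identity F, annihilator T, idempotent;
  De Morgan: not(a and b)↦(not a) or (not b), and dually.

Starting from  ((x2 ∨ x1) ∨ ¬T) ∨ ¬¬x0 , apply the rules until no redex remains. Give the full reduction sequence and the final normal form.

  start: ((x2 ∨ x1) ∨ ¬T) ∨ ¬¬x0
  [1] ((x2 ∨ x1) ∨ F) ∨ ¬¬x0
  [2] (x2 ∨ x1) ∨ ¬¬x0
  [3] (x2 ∨ x1) ∨ x0

Answer: normal form = (x2 ∨ x1) ∨ x0  (in 3 steps)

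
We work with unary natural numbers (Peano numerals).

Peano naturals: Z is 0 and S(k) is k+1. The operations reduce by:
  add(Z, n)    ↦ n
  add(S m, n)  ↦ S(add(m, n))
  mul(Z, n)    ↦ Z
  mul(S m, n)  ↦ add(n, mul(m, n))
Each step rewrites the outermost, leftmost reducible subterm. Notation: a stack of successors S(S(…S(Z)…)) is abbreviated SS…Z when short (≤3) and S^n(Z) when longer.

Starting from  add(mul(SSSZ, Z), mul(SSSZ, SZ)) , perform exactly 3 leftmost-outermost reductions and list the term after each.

Answer: after 3 steps: add(add(Z, mul(SZ, Z)), mul(SSSZ, SZ))

Derivation:
  start: add(mul(SSSZ, Z), mul(SSSZ, SZ))
  →1  add(add(Z, mul(SSZ, Z)), mul(SSSZ, SZ))
  →2  add(mul(SSZ, Z), mul(SSSZ, SZ))
  →3  add(add(Z, mul(SZ, Z)), mul(SSSZ, SZ))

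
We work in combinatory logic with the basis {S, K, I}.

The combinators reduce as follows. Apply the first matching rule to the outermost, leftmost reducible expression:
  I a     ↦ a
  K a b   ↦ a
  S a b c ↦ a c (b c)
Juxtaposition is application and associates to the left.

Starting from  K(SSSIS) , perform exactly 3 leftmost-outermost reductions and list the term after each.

Answer: after 3 steps: K(S(SIS))

Working:
  start: K(SSSIS)
  →1  K(SI(SI)S)
  →2  K(IS(SIS))
  →3  K(S(SIS))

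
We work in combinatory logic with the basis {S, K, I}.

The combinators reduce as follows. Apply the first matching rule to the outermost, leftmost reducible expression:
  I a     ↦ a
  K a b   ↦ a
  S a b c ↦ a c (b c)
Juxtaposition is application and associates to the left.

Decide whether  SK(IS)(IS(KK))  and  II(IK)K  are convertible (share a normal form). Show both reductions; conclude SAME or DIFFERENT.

Term A:
  start: SK(IS)(IS(KK))
  →1  K(IS(KK))(IS(IS(KK)))
  →2  IS(KK)
  →3  S(KK)

Term B:
  start: II(IK)K
  →1  I(IK)K
  →2  IKK
  →3  KK

Answer: DIFFERENT — A ⇓ S(KK), B ⇓ KK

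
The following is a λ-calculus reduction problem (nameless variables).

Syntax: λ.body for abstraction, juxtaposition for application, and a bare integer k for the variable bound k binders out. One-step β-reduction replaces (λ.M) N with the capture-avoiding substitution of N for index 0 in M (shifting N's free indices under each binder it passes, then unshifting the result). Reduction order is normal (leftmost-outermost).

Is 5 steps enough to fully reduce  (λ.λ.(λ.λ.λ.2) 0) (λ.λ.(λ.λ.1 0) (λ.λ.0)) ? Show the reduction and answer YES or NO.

  start: (λ.λ.(λ.λ.λ.2) 0) (λ.λ.(λ.λ.1 0) (λ.λ.0))
  [1] λ.(λ.λ.λ.2) 0
  [2] λ.λ.λ.2

Answer: YES — reaches normal form λ.λ.λ.2 in 2 ≤ 5 steps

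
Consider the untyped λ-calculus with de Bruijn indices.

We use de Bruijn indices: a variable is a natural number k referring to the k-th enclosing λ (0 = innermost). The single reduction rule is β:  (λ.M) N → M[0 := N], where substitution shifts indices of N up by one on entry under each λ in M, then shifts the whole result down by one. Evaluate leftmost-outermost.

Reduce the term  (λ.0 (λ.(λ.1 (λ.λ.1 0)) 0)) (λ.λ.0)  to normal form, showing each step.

Answer: normal form = λ.0  (in 2 steps)

Working:
  start: (λ.0 (λ.(λ.1 (λ.λ.1 0)) 0)) (λ.λ.0)
  step 1: (λ.λ.0) (λ.(λ.1 (λ.λ.1 0)) 0)
  step 2: λ.0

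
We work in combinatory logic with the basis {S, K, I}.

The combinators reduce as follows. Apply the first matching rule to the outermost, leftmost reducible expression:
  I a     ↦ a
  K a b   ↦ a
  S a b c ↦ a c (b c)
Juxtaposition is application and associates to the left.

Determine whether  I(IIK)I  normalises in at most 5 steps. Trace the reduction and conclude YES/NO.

  start: I(IIK)I
  [1] IIKI
  [2] IKI
  [3] KI

Answer: YES — reaches normal form KI in 3 ≤ 5 steps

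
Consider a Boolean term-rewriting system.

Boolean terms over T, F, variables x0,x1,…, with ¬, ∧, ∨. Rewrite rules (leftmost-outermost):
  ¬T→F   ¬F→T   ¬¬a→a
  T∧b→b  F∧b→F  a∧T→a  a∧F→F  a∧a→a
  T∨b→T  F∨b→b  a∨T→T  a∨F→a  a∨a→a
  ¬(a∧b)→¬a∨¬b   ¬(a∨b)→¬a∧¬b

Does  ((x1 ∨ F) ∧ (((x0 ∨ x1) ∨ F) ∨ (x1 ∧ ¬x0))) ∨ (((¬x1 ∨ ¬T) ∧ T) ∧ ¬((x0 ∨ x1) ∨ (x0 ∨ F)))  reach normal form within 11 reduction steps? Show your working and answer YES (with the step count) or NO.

Answer: YES — reaches normal form (x1 ∧ ((x0 ∨ x1) ∨ (x1 ∧ ¬x0))) ∨ (¬x1 ∧ ((¬x0 ∧ ¬x1) ∧ ¬x0)) in 10 ≤ 11 steps

Derivation:
  start: ((x1 ∨ F) ∧ (((x0 ∨ x1) ∨ F) ∨ (x1 ∧ ¬x0))) ∨ (((¬x1 ∨ ¬T) ∧ T) ∧ ¬((x0 ∨ x1) ∨ (x0 ∨ F)))
  step 1: (x1 ∧ (((x0 ∨ x1) ∨ F) ∨ (x1 ∧ ¬x0))) ∨ (((¬x1 ∨ ¬T) ∧ T) ∧ ¬((x0 ∨ x1) ∨ (x0 ∨ F)))
  step 2: (x1 ∧ ((x0 ∨ x1) ∨ (x1 ∧ ¬x0))) ∨ (((¬x1 ∨ ¬T) ∧ T) ∧ ¬((x0 ∨ x1) ∨ (x0 ∨ F)))
  step 3: (x1 ∧ ((x0 ∨ x1) ∨ (x1 ∧ ¬x0))) ∨ ((¬x1 ∨ ¬T) ∧ ¬((x0 ∨ x1) ∨ (x0 ∨ F)))
  step 4: (x1 ∧ ((x0 ∨ x1) ∨ (x1 ∧ ¬x0))) ∨ ((¬x1 ∨ F) ∧ ¬((x0 ∨ x1) ∨ (x0 ∨ F)))
  step 5: (x1 ∧ ((x0 ∨ x1) ∨ (x1 ∧ ¬x0))) ∨ (¬x1 ∧ ¬((x0 ∨ x1) ∨ (x0 ∨ F)))
  step 6: (x1 ∧ ((x0 ∨ x1) ∨ (x1 ∧ ¬x0))) ∨ (¬x1 ∧ (¬(x0 ∨ x1) ∧ ¬(x0 ∨ F)))
  step 7: (x1 ∧ ((x0 ∨ x1) ∨ (x1 ∧ ¬x0))) ∨ (¬x1 ∧ ((¬x0 ∧ ¬x1) ∧ ¬(x0 ∨ F)))
  step 8: (x1 ∧ ((x0 ∨ x1) ∨ (x1 ∧ ¬x0))) ∨ (¬x1 ∧ ((¬x0 ∧ ¬x1) ∧ (¬x0 ∧ ¬F)))
  step 9: (x1 ∧ ((x0 ∨ x1) ∨ (x1 ∧ ¬x0))) ∨ (¬x1 ∧ ((¬x0 ∧ ¬x1) ∧ (¬x0 ∧ T)))
  step 10: (x1 ∧ ((x0 ∨ x1) ∨ (x1 ∧ ¬x0))) ∨ (¬x1 ∧ ((¬x0 ∧ ¬x1) ∧ ¬x0))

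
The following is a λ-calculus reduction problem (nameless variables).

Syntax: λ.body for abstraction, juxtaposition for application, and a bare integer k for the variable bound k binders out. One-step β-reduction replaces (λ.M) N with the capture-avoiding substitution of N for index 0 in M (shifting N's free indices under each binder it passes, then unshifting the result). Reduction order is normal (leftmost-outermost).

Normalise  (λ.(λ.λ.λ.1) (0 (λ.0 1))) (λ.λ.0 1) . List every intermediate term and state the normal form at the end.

Answer: normal form = λ.λ.1  (in 2 steps)

Working:
  start: (λ.(λ.λ.λ.1) (0 (λ.0 1))) (λ.λ.0 1)
  step 1: (λ.λ.λ.1) ((λ.λ.0 1) (λ.0 (λ.λ.0 1)))
  step 2: λ.λ.1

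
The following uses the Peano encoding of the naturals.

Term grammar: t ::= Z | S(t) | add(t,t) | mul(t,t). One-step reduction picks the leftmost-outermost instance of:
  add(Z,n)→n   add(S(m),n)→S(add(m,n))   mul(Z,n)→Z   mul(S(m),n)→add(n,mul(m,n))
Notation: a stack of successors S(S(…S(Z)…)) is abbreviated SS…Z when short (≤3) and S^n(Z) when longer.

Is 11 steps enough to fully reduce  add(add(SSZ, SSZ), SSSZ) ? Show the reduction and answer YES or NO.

Answer: YES — reaches normal form S^7(Z) in 8 ≤ 11 steps

Reduction:
  start: add(add(SSZ, SSZ), SSSZ)
  [1] add(S(add(SZ, SSZ)), SSSZ)
  [2] S(add(add(SZ, SSZ), SSSZ))
  [3] S(add(S(add(Z, SSZ)), SSSZ))
  [4] S(S(add(add(Z, SSZ), SSSZ)))
  [5] S(S(add(SSZ, SSSZ)))
  [6] S(S(S(add(SZ, SSSZ))))
  [7] S(S(S(S(add(Z, SSSZ)))))
  [8] S^7(Z)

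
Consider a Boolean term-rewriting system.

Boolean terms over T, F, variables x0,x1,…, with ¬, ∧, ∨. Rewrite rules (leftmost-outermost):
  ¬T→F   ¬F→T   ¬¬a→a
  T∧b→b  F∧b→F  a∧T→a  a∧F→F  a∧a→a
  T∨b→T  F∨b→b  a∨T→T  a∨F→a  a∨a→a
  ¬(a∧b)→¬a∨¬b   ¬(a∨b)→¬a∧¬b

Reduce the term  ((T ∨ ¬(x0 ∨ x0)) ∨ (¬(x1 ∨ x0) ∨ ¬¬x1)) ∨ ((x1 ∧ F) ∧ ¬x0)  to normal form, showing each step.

Answer: normal form = T  (in 3 steps)

Working:
  start: ((T ∨ ¬(x0 ∨ x0)) ∨ (¬(x1 ∨ x0) ∨ ¬¬x1)) ∨ ((x1 ∧ F) ∧ ¬x0)
  step 1: (T ∨ (¬(x1 ∨ x0) ∨ ¬¬x1)) ∨ ((x1 ∧ F) ∧ ¬x0)
  step 2: T ∨ ((x1 ∧ F) ∧ ¬x0)
  step 3: T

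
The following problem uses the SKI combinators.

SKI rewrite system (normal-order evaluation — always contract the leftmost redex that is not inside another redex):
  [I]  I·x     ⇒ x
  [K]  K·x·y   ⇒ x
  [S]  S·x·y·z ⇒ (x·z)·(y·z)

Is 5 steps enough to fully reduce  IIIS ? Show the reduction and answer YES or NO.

Answer: YES — reaches normal form S in 3 ≤ 5 steps

Derivation:
  start: IIIS
  →1  IIS
  →2  IS
  →3  S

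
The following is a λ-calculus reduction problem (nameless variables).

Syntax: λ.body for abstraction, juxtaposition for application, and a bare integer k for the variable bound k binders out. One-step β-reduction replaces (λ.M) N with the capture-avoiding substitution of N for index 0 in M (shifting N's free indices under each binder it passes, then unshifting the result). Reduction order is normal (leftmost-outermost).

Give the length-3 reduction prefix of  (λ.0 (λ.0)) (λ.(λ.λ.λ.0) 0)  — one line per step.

  start: (λ.0 (λ.0)) (λ.(λ.λ.λ.0) 0)
  →1  (λ.(λ.λ.λ.0) 0) (λ.0)
  →2  (λ.λ.λ.0) (λ.0)
  →3  λ.λ.0

Answer: after 3 steps: λ.λ.0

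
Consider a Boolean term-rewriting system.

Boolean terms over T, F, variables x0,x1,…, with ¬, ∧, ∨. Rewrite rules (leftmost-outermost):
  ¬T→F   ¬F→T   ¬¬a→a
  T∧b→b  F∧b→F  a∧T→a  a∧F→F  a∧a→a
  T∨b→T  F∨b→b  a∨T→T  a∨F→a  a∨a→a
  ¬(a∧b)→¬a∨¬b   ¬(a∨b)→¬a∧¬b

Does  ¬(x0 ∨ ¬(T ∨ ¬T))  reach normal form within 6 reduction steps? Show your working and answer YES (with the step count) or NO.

Answer: YES — reaches normal form ¬x0 in 4 ≤ 6 steps

Reduction:
  start: ¬(x0 ∨ ¬(T ∨ ¬T))
  →1  ¬x0 ∧ ¬¬(T ∨ ¬T)
  →2  ¬x0 ∧ (T ∨ ¬T)
  →3  ¬x0 ∧ T
  →4  ¬x0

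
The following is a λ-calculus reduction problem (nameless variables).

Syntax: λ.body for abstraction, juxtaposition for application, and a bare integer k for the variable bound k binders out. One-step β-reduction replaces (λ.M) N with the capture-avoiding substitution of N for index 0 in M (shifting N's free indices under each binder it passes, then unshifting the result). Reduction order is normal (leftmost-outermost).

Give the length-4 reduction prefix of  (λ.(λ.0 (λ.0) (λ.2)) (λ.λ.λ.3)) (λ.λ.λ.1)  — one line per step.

Answer: after 4 steps: λ.λ.λ.λ.1

Reduction:
  start: (λ.(λ.0 (λ.0) (λ.2)) (λ.λ.λ.3)) (λ.λ.λ.1)
  [1] (λ.0 (λ.0) (λ.λ.λ.λ.1)) (λ.λ.λ.λ.λ.λ.1)
  [2] (λ.λ.λ.λ.λ.λ.1) (λ.0) (λ.λ.λ.λ.1)
  [3] (λ.λ.λ.λ.λ.1) (λ.λ.λ.λ.1)
  [4] λ.λ.λ.λ.1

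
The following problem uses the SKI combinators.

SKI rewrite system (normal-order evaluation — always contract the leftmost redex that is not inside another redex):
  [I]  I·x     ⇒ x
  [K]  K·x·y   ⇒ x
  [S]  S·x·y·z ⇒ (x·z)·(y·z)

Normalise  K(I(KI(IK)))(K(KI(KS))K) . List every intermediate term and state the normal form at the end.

  start: K(I(KI(IK)))(K(KI(KS))K)
  →1  I(KI(IK))
  →2  KI(IK)
  →3  I

Answer: normal form = I  (in 3 steps)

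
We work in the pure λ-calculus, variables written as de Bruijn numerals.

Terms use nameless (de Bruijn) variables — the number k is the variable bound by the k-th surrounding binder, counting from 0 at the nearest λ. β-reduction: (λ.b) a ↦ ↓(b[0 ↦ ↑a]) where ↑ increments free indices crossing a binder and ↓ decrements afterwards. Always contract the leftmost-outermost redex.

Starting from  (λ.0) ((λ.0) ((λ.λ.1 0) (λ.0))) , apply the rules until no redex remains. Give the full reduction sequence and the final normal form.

Answer: normal form = λ.0  (in 4 steps)

Working:
  start: (λ.0) ((λ.0) ((λ.λ.1 0) (λ.0)))
  [1] (λ.0) ((λ.λ.1 0) (λ.0))
  [2] (λ.λ.1 0) (λ.0)
  [3] λ.(λ.0) 0
  [4] λ.0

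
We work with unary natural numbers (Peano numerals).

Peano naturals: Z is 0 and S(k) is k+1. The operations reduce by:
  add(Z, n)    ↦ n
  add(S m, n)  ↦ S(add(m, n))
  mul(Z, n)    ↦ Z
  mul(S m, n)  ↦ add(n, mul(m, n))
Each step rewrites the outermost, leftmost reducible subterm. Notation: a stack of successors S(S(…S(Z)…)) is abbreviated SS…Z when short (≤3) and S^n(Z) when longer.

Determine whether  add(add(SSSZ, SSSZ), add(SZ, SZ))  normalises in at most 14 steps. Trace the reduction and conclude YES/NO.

Answer: YES — reaches normal form S^8(Z) in 13 ≤ 14 steps

Working:
  start: add(add(SSSZ, SSSZ), add(SZ, SZ))
  step 1: add(S(add(SSZ, SSSZ)), add(SZ, SZ))
  step 2: S(add(add(SSZ, SSSZ), add(SZ, SZ)))
  step 3: S(add(S(add(SZ, SSSZ)), add(SZ, SZ)))
  step 4: S(S(add(add(SZ, SSSZ), add(SZ, SZ))))
  step 5: S(S(add(S(add(Z, SSSZ)), add(SZ, SZ))))
  step 6: S(S(S(add(add(Z, SSSZ), add(SZ, SZ)))))
  step 7: S(S(S(add(SSSZ, add(SZ, SZ)))))
  step 8: S(S(S(S(add(SSZ, add(SZ, SZ))))))
  step 9: S(S(S(S(S(add(SZ, add(SZ, SZ)))))))
  step 10: S(S(S(S(S(S(add(Z, add(SZ, SZ))))))))
  step 11: S(S(S(S(S(S(add(SZ, SZ)))))))
  step 12: S(S(S(S(S(S(S(add(Z, SZ))))))))
  step 13: S^8(Z)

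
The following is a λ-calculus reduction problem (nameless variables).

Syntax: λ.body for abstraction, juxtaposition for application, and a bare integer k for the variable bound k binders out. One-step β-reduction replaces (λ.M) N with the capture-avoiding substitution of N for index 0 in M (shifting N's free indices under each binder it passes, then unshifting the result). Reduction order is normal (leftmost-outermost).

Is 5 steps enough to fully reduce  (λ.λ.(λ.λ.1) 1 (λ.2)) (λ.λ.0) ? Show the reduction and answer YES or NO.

Answer: YES — reaches normal form λ.λ.λ.0 in 3 ≤ 5 steps

Derivation:
  start: (λ.λ.(λ.λ.1) 1 (λ.2)) (λ.λ.0)
  [1] λ.(λ.λ.1) (λ.λ.0) (λ.λ.λ.0)
  [2] λ.(λ.λ.λ.0) (λ.λ.λ.0)
  [3] λ.λ.λ.0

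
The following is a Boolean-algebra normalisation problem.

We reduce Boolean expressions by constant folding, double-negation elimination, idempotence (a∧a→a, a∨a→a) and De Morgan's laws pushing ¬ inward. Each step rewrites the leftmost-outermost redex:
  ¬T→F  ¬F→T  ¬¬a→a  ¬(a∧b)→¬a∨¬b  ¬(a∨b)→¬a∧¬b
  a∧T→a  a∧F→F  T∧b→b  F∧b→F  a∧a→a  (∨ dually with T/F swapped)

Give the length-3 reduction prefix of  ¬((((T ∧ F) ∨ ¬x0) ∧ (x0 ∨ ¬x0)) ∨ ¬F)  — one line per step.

Answer: after 3 steps: ((¬(T ∧ F) ∧ ¬¬x0) ∨ ¬(x0 ∨ ¬x0)) ∧ ¬¬F

Working:
  start: ¬((((T ∧ F) ∨ ¬x0) ∧ (x0 ∨ ¬x0)) ∨ ¬F)
  →1  ¬(((T ∧ F) ∨ ¬x0) ∧ (x0 ∨ ¬x0)) ∧ ¬¬F
  →2  (¬((T ∧ F) ∨ ¬x0) ∨ ¬(x0 ∨ ¬x0)) ∧ ¬¬F
  →3  ((¬(T ∧ F) ∧ ¬¬x0) ∨ ¬(x0 ∨ ¬x0)) ∧ ¬¬F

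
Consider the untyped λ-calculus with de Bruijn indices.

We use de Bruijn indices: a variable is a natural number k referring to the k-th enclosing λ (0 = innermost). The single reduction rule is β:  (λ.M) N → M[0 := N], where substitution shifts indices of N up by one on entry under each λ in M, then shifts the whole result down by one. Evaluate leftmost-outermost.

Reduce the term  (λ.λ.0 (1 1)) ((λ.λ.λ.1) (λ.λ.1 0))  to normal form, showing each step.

  start: (λ.λ.0 (1 1)) ((λ.λ.λ.1) (λ.λ.1 0))
  [1] λ.0 ((λ.λ.λ.1) (λ.λ.1 0) ((λ.λ.λ.1) (λ.λ.1 0)))
  [2] λ.0 ((λ.λ.1) ((λ.λ.λ.1) (λ.λ.1 0)))
  [3] λ.0 (λ.(λ.λ.λ.1) (λ.λ.1 0))
  [4] λ.0 (λ.λ.λ.1)

Answer: normal form = λ.0 (λ.λ.λ.1)  (in 4 steps)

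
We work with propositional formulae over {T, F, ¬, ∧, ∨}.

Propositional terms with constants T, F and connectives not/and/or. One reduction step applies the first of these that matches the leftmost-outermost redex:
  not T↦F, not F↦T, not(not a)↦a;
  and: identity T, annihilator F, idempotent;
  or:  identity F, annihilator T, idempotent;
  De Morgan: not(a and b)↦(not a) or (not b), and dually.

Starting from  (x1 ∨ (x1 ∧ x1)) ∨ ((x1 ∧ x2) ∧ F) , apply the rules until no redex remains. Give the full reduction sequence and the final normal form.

  start: (x1 ∨ (x1 ∧ x1)) ∨ ((x1 ∧ x2) ∧ F)
  →1  (x1 ∨ x1) ∨ ((x1 ∧ x2) ∧ F)
  →2  x1 ∨ ((x1 ∧ x2) ∧ F)
  →3  x1 ∨ F
  →4  x1

Answer: normal form = x1  (in 4 steps)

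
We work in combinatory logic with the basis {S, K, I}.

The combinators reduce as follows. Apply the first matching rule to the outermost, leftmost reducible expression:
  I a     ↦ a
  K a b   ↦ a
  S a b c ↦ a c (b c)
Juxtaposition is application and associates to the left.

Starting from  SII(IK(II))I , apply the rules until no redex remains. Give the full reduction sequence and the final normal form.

  start: SII(IK(II))I
  →1  I(IK(II))(I(IK(II)))I
  →2  IK(II)(I(IK(II)))I
  →3  K(II)(I(IK(II)))I
  →4  III
  →5  II
  →6  I

Answer: normal form = I  (in 6 steps)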